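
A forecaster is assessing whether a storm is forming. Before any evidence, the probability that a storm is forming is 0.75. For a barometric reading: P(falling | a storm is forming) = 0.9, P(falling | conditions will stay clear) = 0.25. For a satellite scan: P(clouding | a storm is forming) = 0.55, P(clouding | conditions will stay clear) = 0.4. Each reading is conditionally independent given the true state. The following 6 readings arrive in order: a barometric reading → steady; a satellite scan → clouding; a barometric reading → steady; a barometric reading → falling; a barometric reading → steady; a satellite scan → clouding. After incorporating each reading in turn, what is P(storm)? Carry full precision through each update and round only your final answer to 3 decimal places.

After a barometric reading='steady': P(storm) = 0.1·0.7500 / (0.1·0.7500 + 0.75·0.2500) ≈ 0.2857
After a satellite scan='clouding': P(storm) = 0.55·0.2857 / (0.55·0.2857 + 0.4·0.7143) ≈ 0.3548
After a barometric reading='steady': P(storm) = 0.1·0.3548 / (0.1·0.3548 + 0.75·0.6452) ≈ 0.0683
After a barometric reading='falling': P(storm) = 0.9·0.0683 / (0.9·0.0683 + 0.25·0.9317) ≈ 0.2089
After a barometric reading='steady': P(storm) = 0.1·0.2089 / (0.1·0.2089 + 0.75·0.7911) ≈ 0.0340
After a satellite scan='clouding': P(storm) = 0.55·0.0340 / (0.55·0.0340 + 0.4·0.9660) ≈ 0.0462

0.046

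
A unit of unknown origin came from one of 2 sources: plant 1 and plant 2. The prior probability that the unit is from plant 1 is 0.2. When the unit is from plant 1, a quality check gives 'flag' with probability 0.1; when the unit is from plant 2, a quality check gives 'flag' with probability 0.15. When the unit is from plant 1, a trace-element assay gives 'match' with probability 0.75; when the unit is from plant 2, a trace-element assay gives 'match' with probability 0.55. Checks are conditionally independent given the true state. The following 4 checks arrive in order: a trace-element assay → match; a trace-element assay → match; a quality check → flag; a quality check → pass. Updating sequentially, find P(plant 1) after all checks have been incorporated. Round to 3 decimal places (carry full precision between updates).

0.247

After a trace-element assay='match': P(plant 1) = 0.75·0.2000 / (0.75·0.2000 + 0.55·0.8000) ≈ 0.2542
After a trace-element assay='match': P(plant 1) = 0.75·0.2542 / (0.75·0.2542 + 0.55·0.7458) ≈ 0.3173
After a quality check='flag': P(plant 1) = 0.1·0.3173 / (0.1·0.3173 + 0.15·0.6827) ≈ 0.2366
After a quality check='pass': P(plant 1) = 0.9·0.2366 / (0.9·0.2366 + 0.85·0.7634) ≈ 0.2471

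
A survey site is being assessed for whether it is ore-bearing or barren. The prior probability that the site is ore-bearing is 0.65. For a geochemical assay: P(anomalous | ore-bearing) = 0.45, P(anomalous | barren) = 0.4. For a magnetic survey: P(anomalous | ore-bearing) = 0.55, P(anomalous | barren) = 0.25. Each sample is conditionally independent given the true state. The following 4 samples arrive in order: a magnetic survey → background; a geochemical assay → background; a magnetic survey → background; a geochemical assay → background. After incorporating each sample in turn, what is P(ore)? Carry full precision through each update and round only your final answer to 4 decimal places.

After a magnetic survey='background': P(ore) = 0.45·0.6500 / (0.45·0.6500 + 0.75·0.3500) ≈ 0.5270
After a geochemical assay='background': P(ore) = 0.55·0.5270 / (0.55·0.5270 + 0.6·0.4730) ≈ 0.5053
After a magnetic survey='background': P(ore) = 0.45·0.5053 / (0.45·0.5053 + 0.75·0.4947) ≈ 0.3800
After a geochemical assay='background': P(ore) = 0.55·0.3800 / (0.55·0.3800 + 0.6·0.6200) ≈ 0.3597

0.3597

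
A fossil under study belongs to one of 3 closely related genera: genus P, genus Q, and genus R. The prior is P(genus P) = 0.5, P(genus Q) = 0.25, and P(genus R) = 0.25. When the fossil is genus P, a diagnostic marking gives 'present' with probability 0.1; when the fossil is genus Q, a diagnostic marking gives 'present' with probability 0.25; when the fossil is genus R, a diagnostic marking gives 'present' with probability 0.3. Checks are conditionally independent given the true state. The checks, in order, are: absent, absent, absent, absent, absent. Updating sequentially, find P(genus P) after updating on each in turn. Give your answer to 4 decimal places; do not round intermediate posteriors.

After 'absent': normaliser = 0.9·0.5000 + 0.75·0.2500 + 0.7·0.2500; P(genus P) ≈ 0.5538, P(genus Q) ≈ 0.2308, P(genus R) ≈ 0.2154
After 'absent': normaliser = 0.9·0.5538 + 0.75·0.2308 + 0.7·0.2154; P(genus P) ≈ 0.6062, P(genus Q) ≈ 0.2105, P(genus R) ≈ 0.1833
After 'absent': normaliser = 0.9·0.6062 + 0.75·0.2105 + 0.7·0.1833; P(genus P) ≈ 0.6559, P(genus Q) ≈ 0.1898, P(genus R) ≈ 0.1543
After 'absent': normaliser = 0.9·0.6559 + 0.75·0.1898 + 0.7·0.1543; P(genus P) ≈ 0.7022, P(genus Q) ≈ 0.1693, P(genus R) ≈ 0.1285
After 'absent': normaliser = 0.9·0.7022 + 0.75·0.1693 + 0.7·0.1285; P(genus P) ≈ 0.7445, P(genus Q) ≈ 0.1496, P(genus R) ≈ 0.1059

0.7445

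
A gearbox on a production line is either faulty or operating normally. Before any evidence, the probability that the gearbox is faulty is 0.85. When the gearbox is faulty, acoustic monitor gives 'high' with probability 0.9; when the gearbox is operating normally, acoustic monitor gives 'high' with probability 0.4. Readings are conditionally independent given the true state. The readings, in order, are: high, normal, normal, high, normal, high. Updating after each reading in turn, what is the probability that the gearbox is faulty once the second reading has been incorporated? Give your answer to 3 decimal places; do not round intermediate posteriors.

Apply Bayes' rule sequentially, carrying P(faulty) forward.
After 'high': P(faulty) = 0.9·0.8500 / (0.9·0.8500 + 0.4·0.1500) ≈ 0.9273
After 'normal': P(faulty) = 0.1·0.9273 / (0.1·0.9273 + 0.6·0.0727) ≈ 0.6800

0.680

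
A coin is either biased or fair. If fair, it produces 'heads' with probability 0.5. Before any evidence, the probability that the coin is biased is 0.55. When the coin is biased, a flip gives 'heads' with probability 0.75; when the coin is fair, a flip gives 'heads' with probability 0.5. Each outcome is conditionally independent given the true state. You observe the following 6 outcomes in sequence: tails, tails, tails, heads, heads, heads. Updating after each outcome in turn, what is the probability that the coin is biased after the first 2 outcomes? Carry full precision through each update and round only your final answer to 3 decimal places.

Apply Bayes' rule sequentially, carrying P(biased) forward.
After 'tails': P(biased) = 0.25·0.5500 / (0.25·0.5500 + 0.5·0.4500) ≈ 0.3793
After 'tails': P(biased) = 0.25·0.3793 / (0.25·0.3793 + 0.5·0.6207) ≈ 0.2340

0.234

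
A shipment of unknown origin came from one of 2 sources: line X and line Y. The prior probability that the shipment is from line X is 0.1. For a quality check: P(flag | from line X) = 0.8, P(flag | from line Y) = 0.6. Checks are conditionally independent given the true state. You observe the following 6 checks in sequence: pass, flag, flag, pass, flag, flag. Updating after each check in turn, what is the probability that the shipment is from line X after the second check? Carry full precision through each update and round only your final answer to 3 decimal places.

Apply Bayes' rule sequentially, carrying P(line X) forward.
After 'pass': P(line X) = 0.2·0.1000 / (0.2·0.1000 + 0.4·0.9000) ≈ 0.0526
After 'flag': P(line X) = 0.8·0.0526 / (0.8·0.0526 + 0.6·0.9474) ≈ 0.0690

0.069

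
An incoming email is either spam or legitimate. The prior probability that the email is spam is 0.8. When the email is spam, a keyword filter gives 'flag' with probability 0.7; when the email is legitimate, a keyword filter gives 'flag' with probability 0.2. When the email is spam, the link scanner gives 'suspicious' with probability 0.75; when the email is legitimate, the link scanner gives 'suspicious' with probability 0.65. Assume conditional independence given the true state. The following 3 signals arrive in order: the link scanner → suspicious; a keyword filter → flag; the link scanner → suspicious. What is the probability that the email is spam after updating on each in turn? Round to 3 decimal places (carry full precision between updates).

0.949

After the link scanner='suspicious': P(spam) = 0.75·0.8000 / (0.75·0.8000 + 0.65·0.2000) ≈ 0.8219
After a keyword filter='flag': P(spam) = 0.7·0.8219 / (0.7·0.8219 + 0.2·0.1781) ≈ 0.9417
After the link scanner='suspicious': P(spam) = 0.75·0.9417 / (0.75·0.9417 + 0.65·0.0583) ≈ 0.9491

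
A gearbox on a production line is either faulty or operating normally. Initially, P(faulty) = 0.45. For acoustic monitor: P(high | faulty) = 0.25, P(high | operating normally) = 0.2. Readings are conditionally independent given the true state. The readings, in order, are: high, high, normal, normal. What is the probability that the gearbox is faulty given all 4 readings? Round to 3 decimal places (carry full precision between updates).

After 'high': P(faulty) = 0.25·0.4500 / (0.25·0.4500 + 0.2·0.5500) ≈ 0.5056
After 'high': P(faulty) = 0.25·0.5056 / (0.25·0.5056 + 0.2·0.4944) ≈ 0.5611
After 'normal': P(faulty) = 0.75·0.5611 / (0.75·0.5611 + 0.8·0.4389) ≈ 0.5451
After 'normal': P(faulty) = 0.75·0.5451 / (0.75·0.5451 + 0.8·0.4549) ≈ 0.5291

0.529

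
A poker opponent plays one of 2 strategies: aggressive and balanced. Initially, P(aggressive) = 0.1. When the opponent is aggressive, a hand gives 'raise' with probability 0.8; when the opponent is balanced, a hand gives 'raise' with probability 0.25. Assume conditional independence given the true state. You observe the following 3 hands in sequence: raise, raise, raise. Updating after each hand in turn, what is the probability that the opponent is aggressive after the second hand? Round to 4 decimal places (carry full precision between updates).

Apply Bayes' rule sequentially, carrying P(aggressive) forward.
After 'raise': P(aggressive) = 0.8·0.1000 / (0.8·0.1000 + 0.25·0.9000) ≈ 0.2623
After 'raise': P(aggressive) = 0.8·0.2623 / (0.8·0.2623 + 0.25·0.7377) ≈ 0.5322

0.5322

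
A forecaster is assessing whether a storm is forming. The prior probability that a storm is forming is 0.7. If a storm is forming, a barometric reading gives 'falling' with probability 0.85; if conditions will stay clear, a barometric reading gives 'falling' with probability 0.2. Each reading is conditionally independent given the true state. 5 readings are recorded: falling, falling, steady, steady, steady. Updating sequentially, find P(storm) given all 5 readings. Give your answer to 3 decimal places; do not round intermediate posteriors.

0.217

After 'falling': P(storm) = 0.85·0.7000 / (0.85·0.7000 + 0.2·0.3000) ≈ 0.9084
After 'falling': P(storm) = 0.85·0.9084 / (0.85·0.9084 + 0.2·0.0916) ≈ 0.9768
After 'steady': P(storm) = 0.15·0.9768 / (0.15·0.9768 + 0.8·0.0232) ≈ 0.8877
After 'steady': P(storm) = 0.15·0.8877 / (0.15·0.8877 + 0.8·0.1123) ≈ 0.5970
After 'steady': P(storm) = 0.15·0.5970 / (0.15·0.5970 + 0.8·0.4030) ≈ 0.2174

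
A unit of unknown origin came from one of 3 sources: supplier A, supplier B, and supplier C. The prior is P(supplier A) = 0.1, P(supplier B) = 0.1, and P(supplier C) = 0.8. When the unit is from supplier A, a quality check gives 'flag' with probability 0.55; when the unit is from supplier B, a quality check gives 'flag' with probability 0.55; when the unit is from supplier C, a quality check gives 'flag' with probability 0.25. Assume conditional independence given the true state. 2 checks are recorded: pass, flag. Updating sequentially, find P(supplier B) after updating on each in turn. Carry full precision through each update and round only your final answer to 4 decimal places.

0.1241

After 'pass': normaliser = 0.45·0.1000 + 0.45·0.1000 + 0.75·0.8000; P(supplier A) ≈ 0.0652, P(supplier B) ≈ 0.0652, P(supplier C) ≈ 0.8696
After 'flag': normaliser = 0.55·0.0652 + 0.55·0.0652 + 0.25·0.8696; P(supplier A) ≈ 0.1241, P(supplier B) ≈ 0.1241, P(supplier C) ≈ 0.7519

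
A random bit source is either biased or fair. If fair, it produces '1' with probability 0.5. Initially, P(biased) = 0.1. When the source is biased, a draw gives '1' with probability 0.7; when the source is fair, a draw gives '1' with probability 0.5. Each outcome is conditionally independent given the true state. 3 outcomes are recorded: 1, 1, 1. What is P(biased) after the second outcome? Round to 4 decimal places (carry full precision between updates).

0.1788

After '1': P(biased) = 0.7·0.1000 / (0.7·0.1000 + 0.5·0.9000) ≈ 0.1346
After '1': P(biased) = 0.7·0.1346 / (0.7·0.1346 + 0.5·0.8654) ≈ 0.1788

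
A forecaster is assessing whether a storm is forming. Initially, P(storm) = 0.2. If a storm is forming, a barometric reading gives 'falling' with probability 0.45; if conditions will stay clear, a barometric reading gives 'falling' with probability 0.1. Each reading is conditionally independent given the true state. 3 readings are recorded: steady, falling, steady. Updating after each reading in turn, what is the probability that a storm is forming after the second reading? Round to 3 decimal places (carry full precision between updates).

Each posterior becomes the prior for the next update.
After 'steady': P(storm) = 0.55·0.2000 / (0.55·0.2000 + 0.9·0.8000) ≈ 0.1325
After 'falling': P(storm) = 0.45·0.1325 / (0.45·0.1325 + 0.1·0.8675) ≈ 0.4074

0.407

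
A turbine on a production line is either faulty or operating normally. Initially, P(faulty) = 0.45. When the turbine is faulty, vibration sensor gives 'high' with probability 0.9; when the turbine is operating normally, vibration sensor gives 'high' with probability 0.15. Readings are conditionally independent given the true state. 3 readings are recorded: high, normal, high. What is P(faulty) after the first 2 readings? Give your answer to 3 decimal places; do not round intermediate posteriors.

After 'high': P(faulty) = 0.9·0.4500 / (0.9·0.4500 + 0.15·0.5500) ≈ 0.8308
After 'normal': P(faulty) = 0.1·0.8308 / (0.1·0.8308 + 0.85·0.1692) ≈ 0.3661

0.366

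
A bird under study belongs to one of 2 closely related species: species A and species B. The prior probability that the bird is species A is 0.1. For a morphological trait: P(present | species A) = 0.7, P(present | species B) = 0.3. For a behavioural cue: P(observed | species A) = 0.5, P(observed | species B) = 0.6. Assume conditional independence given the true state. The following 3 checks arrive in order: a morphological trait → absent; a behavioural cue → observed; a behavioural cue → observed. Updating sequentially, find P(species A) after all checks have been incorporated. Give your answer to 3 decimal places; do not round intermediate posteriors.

After a morphological trait='absent': P(species A) = 0.3·0.1000 / (0.3·0.1000 + 0.7·0.9000) ≈ 0.0455
After a behavioural cue='observed': P(species A) = 0.5·0.0455 / (0.5·0.0455 + 0.6·0.9545) ≈ 0.0382
After a behavioural cue='observed': P(species A) = 0.5·0.0382 / (0.5·0.0382 + 0.6·0.9618) ≈ 0.0320

0.032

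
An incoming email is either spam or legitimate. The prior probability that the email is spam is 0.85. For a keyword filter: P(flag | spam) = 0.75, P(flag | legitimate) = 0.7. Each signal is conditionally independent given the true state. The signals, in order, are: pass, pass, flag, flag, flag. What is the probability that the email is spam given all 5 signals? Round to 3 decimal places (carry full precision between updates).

After 'pass': P(spam) = 0.25·0.8500 / (0.25·0.8500 + 0.3·0.1500) ≈ 0.8252
After 'pass': P(spam) = 0.25·0.8252 / (0.25·0.8252 + 0.3·0.1748) ≈ 0.7974
After 'flag': P(spam) = 0.75·0.7974 / (0.75·0.7974 + 0.7·0.2026) ≈ 0.8083
After 'flag': P(spam) = 0.75·0.8083 / (0.75·0.8083 + 0.7·0.1917) ≈ 0.8188
After 'flag': P(spam) = 0.75·0.8188 / (0.75·0.8188 + 0.7·0.1812) ≈ 0.8288

0.829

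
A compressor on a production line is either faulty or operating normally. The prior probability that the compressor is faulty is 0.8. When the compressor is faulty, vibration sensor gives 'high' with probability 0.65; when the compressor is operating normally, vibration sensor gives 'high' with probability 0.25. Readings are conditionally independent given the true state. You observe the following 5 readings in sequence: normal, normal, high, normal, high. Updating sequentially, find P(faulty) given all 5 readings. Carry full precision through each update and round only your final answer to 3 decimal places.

0.733

After 'normal': P(faulty) = 0.35·0.8000 / (0.35·0.8000 + 0.75·0.2000) ≈ 0.6512
After 'normal': P(faulty) = 0.35·0.6512 / (0.35·0.6512 + 0.75·0.3488) ≈ 0.4656
After 'high': P(faulty) = 0.65·0.4656 / (0.65·0.4656 + 0.25·0.5344) ≈ 0.6937
After 'normal': P(faulty) = 0.35·0.6937 / (0.35·0.6937 + 0.75·0.3063) ≈ 0.5138
After 'high': P(faulty) = 0.65·0.5138 / (0.65·0.5138 + 0.25·0.4862) ≈ 0.7332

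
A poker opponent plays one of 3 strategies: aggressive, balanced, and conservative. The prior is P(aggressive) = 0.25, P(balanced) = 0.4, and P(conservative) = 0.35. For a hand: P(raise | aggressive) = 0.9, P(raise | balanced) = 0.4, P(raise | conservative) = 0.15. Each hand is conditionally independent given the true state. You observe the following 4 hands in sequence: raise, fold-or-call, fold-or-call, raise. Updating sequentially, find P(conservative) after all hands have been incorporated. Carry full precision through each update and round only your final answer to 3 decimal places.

0.185

Each posterior becomes the prior for the next update.
After 'raise': normaliser = 0.9·0.2500 + 0.4·0.4000 + 0.15·0.3500; P(aggressive) ≈ 0.5143, P(balanced) ≈ 0.3657, P(conservative) ≈ 0.1200
After 'fold-or-call': normaliser = 0.1·0.5143 + 0.6·0.3657 + 0.85·0.1200; P(aggressive) ≈ 0.1379, P(balanced) ≈ 0.5885, P(conservative) ≈ 0.2736
After 'fold-or-call': normaliser = 0.1·0.1379 + 0.6·0.5885 + 0.85·0.2736; P(aggressive) ≈ 0.0230, P(balanced) ≈ 0.5891, P(conservative) ≈ 0.3879
After 'raise': normaliser = 0.9·0.0230 + 0.4·0.5891 + 0.15·0.3879; P(aggressive) ≈ 0.0658, P(balanced) ≈ 0.7492, P(conservative) ≈ 0.1850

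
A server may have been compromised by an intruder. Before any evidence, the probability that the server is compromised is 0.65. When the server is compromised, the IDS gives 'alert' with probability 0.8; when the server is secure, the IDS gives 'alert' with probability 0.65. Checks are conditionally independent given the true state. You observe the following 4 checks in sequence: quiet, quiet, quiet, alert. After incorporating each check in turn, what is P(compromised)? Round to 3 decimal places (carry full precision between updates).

After 'quiet': P(compromised) = 0.2·0.6500 / (0.2·0.6500 + 0.35·0.3500) ≈ 0.5149
After 'quiet': P(compromised) = 0.2·0.5149 / (0.2·0.5149 + 0.35·0.4851) ≈ 0.3775
After 'quiet': P(compromised) = 0.2·0.3775 / (0.2·0.3775 + 0.35·0.6225) ≈ 0.2573
After 'alert': P(compromised) = 0.8·0.2573 / (0.8·0.2573 + 0.65·0.7427) ≈ 0.2990

0.299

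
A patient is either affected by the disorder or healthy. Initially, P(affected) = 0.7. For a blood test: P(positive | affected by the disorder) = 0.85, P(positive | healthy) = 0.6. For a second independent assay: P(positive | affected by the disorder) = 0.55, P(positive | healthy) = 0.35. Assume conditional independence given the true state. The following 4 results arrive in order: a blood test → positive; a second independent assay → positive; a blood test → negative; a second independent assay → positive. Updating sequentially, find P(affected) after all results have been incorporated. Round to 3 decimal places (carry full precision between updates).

Apply Bayes' rule sequentially, carrying P(affected) forward.
After a blood test='positive': P(affected) = 0.85·0.7000 / (0.85·0.7000 + 0.6·0.3000) ≈ 0.7677
After a second independent assay='positive': P(affected) = 0.55·0.7677 / (0.55·0.7677 + 0.35·0.2323) ≈ 0.8386
After a blood test='negative': P(affected) = 0.15·0.8386 / (0.15·0.8386 + 0.4·0.1614) ≈ 0.6608
After a second independent assay='positive': P(affected) = 0.55·0.6608 / (0.55·0.6608 + 0.35·0.3392) ≈ 0.7538

0.754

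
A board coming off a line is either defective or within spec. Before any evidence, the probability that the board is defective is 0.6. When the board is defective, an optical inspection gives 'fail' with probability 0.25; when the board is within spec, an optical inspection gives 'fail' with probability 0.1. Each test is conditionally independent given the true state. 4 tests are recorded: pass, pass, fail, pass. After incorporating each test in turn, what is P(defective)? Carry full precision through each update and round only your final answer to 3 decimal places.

After 'pass': P(defective) = 0.75·0.6000 / (0.75·0.6000 + 0.9·0.4000) ≈ 0.5556
After 'pass': P(defective) = 0.75·0.5556 / (0.75·0.5556 + 0.9·0.4444) ≈ 0.5102
After 'fail': P(defective) = 0.25·0.5102 / (0.25·0.5102 + 0.1·0.4898) ≈ 0.7225
After 'pass': P(defective) = 0.75·0.7225 / (0.75·0.7225 + 0.9·0.2775) ≈ 0.6846

0.685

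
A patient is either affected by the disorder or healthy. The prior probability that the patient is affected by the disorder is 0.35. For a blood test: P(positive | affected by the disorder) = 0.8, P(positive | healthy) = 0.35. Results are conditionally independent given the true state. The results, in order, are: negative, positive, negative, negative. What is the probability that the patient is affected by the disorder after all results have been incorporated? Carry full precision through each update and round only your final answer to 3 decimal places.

Apply Bayes' rule sequentially, carrying P(affected) forward.
After 'negative': P(affected) = 0.2·0.3500 / (0.2·0.3500 + 0.65·0.6500) ≈ 0.1421
After 'positive': P(affected) = 0.8·0.1421 / (0.8·0.1421 + 0.35·0.8579) ≈ 0.2747
After 'negative': P(affected) = 0.2·0.2747 / (0.2·0.2747 + 0.65·0.7253) ≈ 0.1044
After 'negative': P(affected) = 0.2·0.1044 / (0.2·0.1044 + 0.65·0.8956) ≈ 0.0346

0.035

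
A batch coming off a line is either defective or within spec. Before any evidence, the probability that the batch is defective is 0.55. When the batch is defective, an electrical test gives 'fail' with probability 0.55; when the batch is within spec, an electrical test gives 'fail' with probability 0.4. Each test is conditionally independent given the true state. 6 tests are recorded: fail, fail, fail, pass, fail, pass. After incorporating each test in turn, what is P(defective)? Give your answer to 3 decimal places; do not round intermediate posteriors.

After 'fail': P(defective) = 0.55·0.5500 / (0.55·0.5500 + 0.4·0.4500) ≈ 0.6269
After 'fail': P(defective) = 0.55·0.6269 / (0.55·0.6269 + 0.4·0.3731) ≈ 0.6980
After 'fail': P(defective) = 0.55·0.6980 / (0.55·0.6980 + 0.4·0.3020) ≈ 0.7606
After 'pass': P(defective) = 0.45·0.7606 / (0.45·0.7606 + 0.6·0.2394) ≈ 0.7044
After 'fail': P(defective) = 0.55·0.7044 / (0.55·0.7044 + 0.4·0.2956) ≈ 0.7662
After 'pass': P(defective) = 0.45·0.7662 / (0.45·0.7662 + 0.6·0.2338) ≈ 0.7108

0.711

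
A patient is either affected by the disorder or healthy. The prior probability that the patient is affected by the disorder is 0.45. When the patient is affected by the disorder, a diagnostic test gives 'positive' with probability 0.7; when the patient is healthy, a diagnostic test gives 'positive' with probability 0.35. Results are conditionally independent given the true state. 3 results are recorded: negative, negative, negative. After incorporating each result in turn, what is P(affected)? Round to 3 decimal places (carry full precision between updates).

After 'negative': P(affected) = 0.3·0.4500 / (0.3·0.4500 + 0.65·0.5500) ≈ 0.2741
After 'negative': P(affected) = 0.3·0.2741 / (0.3·0.2741 + 0.65·0.7259) ≈ 0.1484
After 'negative': P(affected) = 0.3·0.1484 / (0.3·0.1484 + 0.65·0.8516) ≈ 0.0745

0.074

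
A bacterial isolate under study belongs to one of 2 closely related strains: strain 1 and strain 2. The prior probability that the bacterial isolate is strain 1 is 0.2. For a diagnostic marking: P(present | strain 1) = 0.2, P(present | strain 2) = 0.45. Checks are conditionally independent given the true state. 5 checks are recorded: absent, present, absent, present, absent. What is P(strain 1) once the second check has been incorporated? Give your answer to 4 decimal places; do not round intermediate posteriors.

0.1391

After 'absent': P(strain 1) = 0.8·0.2000 / (0.8·0.2000 + 0.55·0.8000) ≈ 0.2667
After 'present': P(strain 1) = 0.2·0.2667 / (0.2·0.2667 + 0.45·0.7333) ≈ 0.1391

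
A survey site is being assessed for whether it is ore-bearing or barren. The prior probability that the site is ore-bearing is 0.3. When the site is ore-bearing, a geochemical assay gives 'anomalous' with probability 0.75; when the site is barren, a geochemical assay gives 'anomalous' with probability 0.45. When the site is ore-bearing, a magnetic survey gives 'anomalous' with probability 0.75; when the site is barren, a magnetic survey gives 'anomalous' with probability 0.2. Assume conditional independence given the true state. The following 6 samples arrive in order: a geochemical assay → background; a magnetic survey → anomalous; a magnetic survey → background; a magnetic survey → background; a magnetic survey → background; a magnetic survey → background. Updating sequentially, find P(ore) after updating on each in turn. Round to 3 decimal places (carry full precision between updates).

0.007

After a geochemical assay='background': P(ore) = 0.25·0.3000 / (0.25·0.3000 + 0.55·0.7000) ≈ 0.1630
After a magnetic survey='anomalous': P(ore) = 0.75·0.1630 / (0.75·0.1630 + 0.2·0.8370) ≈ 0.4221
After a magnetic survey='background': P(ore) = 0.25·0.4221 / (0.25·0.4221 + 0.8·0.5779) ≈ 0.1859
After a magnetic survey='background': P(ore) = 0.25·0.1859 / (0.25·0.1859 + 0.8·0.8141) ≈ 0.0666
After a magnetic survey='background': P(ore) = 0.25·0.0666 / (0.25·0.0666 + 0.8·0.9334) ≈ 0.0218
After a magnetic survey='background': P(ore) = 0.25·0.0218 / (0.25·0.0218 + 0.8·0.9782) ≈ 0.0069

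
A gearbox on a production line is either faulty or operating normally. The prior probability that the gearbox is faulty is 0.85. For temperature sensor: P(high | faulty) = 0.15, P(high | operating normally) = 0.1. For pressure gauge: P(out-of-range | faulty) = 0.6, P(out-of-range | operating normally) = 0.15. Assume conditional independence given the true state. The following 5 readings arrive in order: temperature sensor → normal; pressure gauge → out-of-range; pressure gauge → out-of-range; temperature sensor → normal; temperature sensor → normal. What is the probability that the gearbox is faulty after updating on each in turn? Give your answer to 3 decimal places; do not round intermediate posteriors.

0.987

Each posterior becomes the prior for the next update.
After temperature sensor='normal': P(faulty) = 0.85·0.8500 / (0.85·0.8500 + 0.9·0.1500) ≈ 0.8426
After pressure gauge='out-of-range': P(faulty) = 0.6·0.8426 / (0.6·0.8426 + 0.15·0.1574) ≈ 0.9554
After pressure gauge='out-of-range': P(faulty) = 0.6·0.9554 / (0.6·0.9554 + 0.15·0.0446) ≈ 0.9885
After temperature sensor='normal': P(faulty) = 0.85·0.9885 / (0.85·0.9885 + 0.9·0.0115) ≈ 0.9878
After temperature sensor='normal': P(faulty) = 0.85·0.9878 / (0.85·0.9878 + 0.9·0.0122) ≈ 0.9871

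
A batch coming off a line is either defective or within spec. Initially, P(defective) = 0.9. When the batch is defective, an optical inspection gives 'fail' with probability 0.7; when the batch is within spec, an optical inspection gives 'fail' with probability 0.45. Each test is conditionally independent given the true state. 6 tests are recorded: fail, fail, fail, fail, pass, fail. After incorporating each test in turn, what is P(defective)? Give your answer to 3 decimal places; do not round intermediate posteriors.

After 'fail': P(defective) = 0.7·0.9000 / (0.7·0.9000 + 0.45·0.1000) ≈ 0.9333
After 'fail': P(defective) = 0.7·0.9333 / (0.7·0.9333 + 0.45·0.0667) ≈ 0.9561
After 'fail': P(defective) = 0.7·0.9561 / (0.7·0.9561 + 0.45·0.0439) ≈ 0.9713
After 'fail': P(defective) = 0.7·0.9713 / (0.7·0.9713 + 0.45·0.0287) ≈ 0.9814
After 'pass': P(defective) = 0.3·0.9814 / (0.3·0.9814 + 0.55·0.0186) ≈ 0.9664
After 'fail': P(defective) = 0.7·0.9664 / (0.7·0.9664 + 0.45·0.0336) ≈ 0.9781

0.978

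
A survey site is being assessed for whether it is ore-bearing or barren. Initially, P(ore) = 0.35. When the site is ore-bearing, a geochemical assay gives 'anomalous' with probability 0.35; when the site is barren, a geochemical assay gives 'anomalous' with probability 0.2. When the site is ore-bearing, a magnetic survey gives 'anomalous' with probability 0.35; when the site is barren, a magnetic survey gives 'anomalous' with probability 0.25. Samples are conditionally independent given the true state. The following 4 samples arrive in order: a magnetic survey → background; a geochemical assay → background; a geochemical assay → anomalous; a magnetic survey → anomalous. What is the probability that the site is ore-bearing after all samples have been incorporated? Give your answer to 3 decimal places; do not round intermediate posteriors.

0.482

Apply Bayes' rule sequentially, carrying P(ore) forward.
After a magnetic survey='background': P(ore) = 0.65·0.3500 / (0.65·0.3500 + 0.75·0.6500) ≈ 0.3182
After a geochemical assay='background': P(ore) = 0.65·0.3182 / (0.65·0.3182 + 0.8·0.6818) ≈ 0.2749
After a geochemical assay='anomalous': P(ore) = 0.35·0.2749 / (0.35·0.2749 + 0.2·0.7251) ≈ 0.3989
After a magnetic survey='anomalous': P(ore) = 0.35·0.3989 / (0.35·0.3989 + 0.25·0.6011) ≈ 0.4816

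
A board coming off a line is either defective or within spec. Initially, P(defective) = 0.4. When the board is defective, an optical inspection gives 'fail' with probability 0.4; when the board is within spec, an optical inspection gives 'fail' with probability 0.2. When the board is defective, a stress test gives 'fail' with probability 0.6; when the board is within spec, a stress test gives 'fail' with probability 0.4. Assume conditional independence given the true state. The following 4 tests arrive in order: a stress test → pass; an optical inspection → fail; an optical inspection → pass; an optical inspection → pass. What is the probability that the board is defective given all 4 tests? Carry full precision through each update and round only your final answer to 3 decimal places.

Apply Bayes' rule sequentially, carrying P(defective) forward.
After a stress test='pass': P(defective) = 0.4·0.4000 / (0.4·0.4000 + 0.6·0.6000) ≈ 0.3077
After an optical inspection='fail': P(defective) = 0.4·0.3077 / (0.4·0.3077 + 0.2·0.6923) ≈ 0.4706
After an optical inspection='pass': P(defective) = 0.6·0.4706 / (0.6·0.4706 + 0.8·0.5294) ≈ 0.4000
After an optical inspection='pass': P(defective) = 0.6·0.4000 / (0.6·0.4000 + 0.8·0.6000) ≈ 0.3333

0.333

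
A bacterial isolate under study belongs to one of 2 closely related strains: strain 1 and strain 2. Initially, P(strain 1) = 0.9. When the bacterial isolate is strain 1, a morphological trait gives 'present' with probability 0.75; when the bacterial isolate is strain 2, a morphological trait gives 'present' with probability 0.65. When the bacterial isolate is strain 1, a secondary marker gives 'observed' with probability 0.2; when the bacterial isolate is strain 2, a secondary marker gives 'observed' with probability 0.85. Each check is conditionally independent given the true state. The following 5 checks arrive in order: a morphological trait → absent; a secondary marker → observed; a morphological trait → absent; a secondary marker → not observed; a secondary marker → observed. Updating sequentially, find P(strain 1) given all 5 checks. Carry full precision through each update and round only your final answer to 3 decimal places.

Each posterior becomes the prior for the next update.
After a morphological trait='absent': P(strain 1) = 0.25·0.9000 / (0.25·0.9000 + 0.35·0.1000) ≈ 0.8654
After a secondary marker='observed': P(strain 1) = 0.2·0.8654 / (0.2·0.8654 + 0.85·0.1346) ≈ 0.6020
After a morphological trait='absent': P(strain 1) = 0.25·0.6020 / (0.25·0.6020 + 0.35·0.3980) ≈ 0.5193
After a secondary marker='not observed': P(strain 1) = 0.8·0.5193 / (0.8·0.5193 + 0.15·0.4807) ≈ 0.8521
After a secondary marker='observed': P(strain 1) = 0.2·0.8521 / (0.2·0.8521 + 0.85·0.1479) ≈ 0.5755

0.576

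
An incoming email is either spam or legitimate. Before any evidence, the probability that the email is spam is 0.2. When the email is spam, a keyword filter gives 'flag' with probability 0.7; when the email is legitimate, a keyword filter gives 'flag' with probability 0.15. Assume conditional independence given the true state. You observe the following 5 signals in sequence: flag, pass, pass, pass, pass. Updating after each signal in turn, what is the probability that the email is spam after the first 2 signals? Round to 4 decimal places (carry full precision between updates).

After 'flag': P(spam) = 0.7·0.2000 / (0.7·0.2000 + 0.15·0.8000) ≈ 0.5385
After 'pass': P(spam) = 0.3·0.5385 / (0.3·0.5385 + 0.85·0.4615) ≈ 0.2917

0.2917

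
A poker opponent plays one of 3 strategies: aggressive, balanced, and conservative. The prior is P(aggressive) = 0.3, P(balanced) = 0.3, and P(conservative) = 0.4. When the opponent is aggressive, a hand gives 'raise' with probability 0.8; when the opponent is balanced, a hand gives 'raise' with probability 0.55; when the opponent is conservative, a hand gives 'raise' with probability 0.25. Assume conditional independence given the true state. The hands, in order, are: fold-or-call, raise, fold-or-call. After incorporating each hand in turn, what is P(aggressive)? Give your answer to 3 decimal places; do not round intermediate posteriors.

After 'fold-or-call': normaliser = 0.2·0.3000 + 0.45·0.3000 + 0.75·0.4000; P(aggressive) ≈ 0.1212, P(balanced) ≈ 0.2727, P(conservative) ≈ 0.6061
After 'raise': normaliser = 0.8·0.1212 + 0.55·0.2727 + 0.25·0.6061; P(aggressive) ≈ 0.2433, P(balanced) ≈ 0.3764, P(conservative) ≈ 0.3802
After 'fold-or-call': normaliser = 0.2·0.2433 + 0.45·0.3764 + 0.75·0.3802; P(aggressive) ≈ 0.0967, P(balanced) ≈ 0.3366, P(conservative) ≈ 0.5667

0.097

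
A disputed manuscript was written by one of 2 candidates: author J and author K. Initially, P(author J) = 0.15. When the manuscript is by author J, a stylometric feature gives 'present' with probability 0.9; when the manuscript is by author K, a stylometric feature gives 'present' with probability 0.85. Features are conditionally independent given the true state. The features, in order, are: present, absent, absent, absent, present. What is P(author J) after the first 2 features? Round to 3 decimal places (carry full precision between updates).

After 'present': P(author J) = 0.9·0.1500 / (0.9·0.1500 + 0.85·0.8500) ≈ 0.1574
After 'absent': P(author J) = 0.1·0.1574 / (0.1·0.1574 + 0.15·0.8426) ≈ 0.1108

0.111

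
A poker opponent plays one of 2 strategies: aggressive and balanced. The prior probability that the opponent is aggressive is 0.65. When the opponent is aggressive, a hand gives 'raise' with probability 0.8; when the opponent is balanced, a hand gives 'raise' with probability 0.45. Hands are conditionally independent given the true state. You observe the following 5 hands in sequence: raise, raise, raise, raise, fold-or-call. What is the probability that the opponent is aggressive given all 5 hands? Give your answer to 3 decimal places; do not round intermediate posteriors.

0.871

After 'raise': P(aggressive) = 0.8·0.6500 / (0.8·0.6500 + 0.45·0.3500) ≈ 0.7675
After 'raise': P(aggressive) = 0.8·0.7675 / (0.8·0.7675 + 0.45·0.2325) ≈ 0.8544
After 'raise': P(aggressive) = 0.8·0.8544 / (0.8·0.8544 + 0.45·0.1456) ≈ 0.9125
After 'raise': P(aggressive) = 0.8·0.9125 / (0.8·0.9125 + 0.45·0.0875) ≈ 0.9489
After 'fold-or-call': P(aggressive) = 0.2·0.9489 / (0.2·0.9489 + 0.55·0.0511) ≈ 0.8709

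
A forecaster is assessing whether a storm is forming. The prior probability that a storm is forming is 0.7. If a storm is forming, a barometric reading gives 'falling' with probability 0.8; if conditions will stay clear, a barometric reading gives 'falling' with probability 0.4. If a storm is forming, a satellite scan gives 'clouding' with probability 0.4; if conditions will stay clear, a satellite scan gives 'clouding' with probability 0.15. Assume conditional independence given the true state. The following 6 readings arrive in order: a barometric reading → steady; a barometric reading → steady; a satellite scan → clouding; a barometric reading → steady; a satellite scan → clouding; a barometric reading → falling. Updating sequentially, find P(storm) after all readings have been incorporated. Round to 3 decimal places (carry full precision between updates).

0.551

After a barometric reading='steady': P(storm) = 0.2·0.7000 / (0.2·0.7000 + 0.6·0.3000) ≈ 0.4375
After a barometric reading='steady': P(storm) = 0.2·0.4375 / (0.2·0.4375 + 0.6·0.5625) ≈ 0.2059
After a satellite scan='clouding': P(storm) = 0.4·0.2059 / (0.4·0.2059 + 0.15·0.7941) ≈ 0.4088
After a barometric reading='steady': P(storm) = 0.2·0.4088 / (0.2·0.4088 + 0.6·0.5912) ≈ 0.1873
After a satellite scan='clouding': P(storm) = 0.4·0.1873 / (0.4·0.1873 + 0.15·0.8127) ≈ 0.3806
After a barometric reading='falling': P(storm) = 0.8·0.3806 / (0.8·0.3806 + 0.4·0.6194) ≈ 0.5514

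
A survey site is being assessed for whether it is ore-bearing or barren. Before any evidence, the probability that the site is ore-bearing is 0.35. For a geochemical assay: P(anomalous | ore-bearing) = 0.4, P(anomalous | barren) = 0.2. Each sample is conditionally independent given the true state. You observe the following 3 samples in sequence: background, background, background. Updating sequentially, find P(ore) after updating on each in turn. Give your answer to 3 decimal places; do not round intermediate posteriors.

0.185

Apply Bayes' rule sequentially, carrying P(ore) forward.
After 'background': P(ore) = 0.6·0.3500 / (0.6·0.3500 + 0.8·0.6500) ≈ 0.2877
After 'background': P(ore) = 0.6·0.2877 / (0.6·0.2877 + 0.8·0.7123) ≈ 0.2325
After 'background': P(ore) = 0.6·0.2325 / (0.6·0.2325 + 0.8·0.7675) ≈ 0.1851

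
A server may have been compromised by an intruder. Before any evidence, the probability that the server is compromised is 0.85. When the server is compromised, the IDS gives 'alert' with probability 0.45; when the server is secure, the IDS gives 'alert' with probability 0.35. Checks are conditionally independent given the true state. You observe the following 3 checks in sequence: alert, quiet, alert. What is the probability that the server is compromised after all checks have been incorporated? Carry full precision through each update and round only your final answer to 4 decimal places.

Each posterior becomes the prior for the next update.
After 'alert': P(compromised) = 0.45·0.8500 / (0.45·0.8500 + 0.35·0.1500) ≈ 0.8793
After 'quiet': P(compromised) = 0.55·0.8793 / (0.55·0.8793 + 0.65·0.1207) ≈ 0.8604
After 'alert': P(compromised) = 0.45·0.8604 / (0.45·0.8604 + 0.35·0.1396) ≈ 0.8880

0.8880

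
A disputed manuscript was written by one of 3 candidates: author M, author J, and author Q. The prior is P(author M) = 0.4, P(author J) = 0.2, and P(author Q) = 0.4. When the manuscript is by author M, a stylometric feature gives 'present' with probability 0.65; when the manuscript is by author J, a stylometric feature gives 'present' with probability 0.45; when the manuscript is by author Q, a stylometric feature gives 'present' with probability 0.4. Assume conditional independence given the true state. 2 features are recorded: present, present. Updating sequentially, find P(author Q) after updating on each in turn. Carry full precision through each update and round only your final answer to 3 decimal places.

0.234

After 'present': normaliser = 0.65·0.4000 + 0.45·0.2000 + 0.4·0.4000; P(author M) ≈ 0.5098, P(author J) ≈ 0.1765, P(author Q) ≈ 0.3137
After 'present': normaliser = 0.65·0.5098 + 0.45·0.1765 + 0.4·0.3137; P(author M) ≈ 0.6179, P(author J) ≈ 0.1481, P(author Q) ≈ 0.2340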